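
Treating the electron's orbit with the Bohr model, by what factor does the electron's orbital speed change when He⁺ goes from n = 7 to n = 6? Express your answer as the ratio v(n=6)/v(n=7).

7/6

v ∝ Z^1 · n^-1; with Z fixed, v ∝ n^-1.
v(n=6)/v(n=7) = (6/7)^-1 = 7/6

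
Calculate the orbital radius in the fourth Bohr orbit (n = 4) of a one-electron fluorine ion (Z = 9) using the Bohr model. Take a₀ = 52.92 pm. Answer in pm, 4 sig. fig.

94.08 pm

r_n = n²a₀/Z = 4² × 52.92 / 9
    = 16 × 52.92 / 9 = 94.08 pm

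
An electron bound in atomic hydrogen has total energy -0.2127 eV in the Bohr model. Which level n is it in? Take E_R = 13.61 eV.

8

E_n = −E_R Z²/n² ⇒ n² = E_R Z²/(−E_n) = 13.61 × 1² / 0.2127 ≈ 63.99
n = 8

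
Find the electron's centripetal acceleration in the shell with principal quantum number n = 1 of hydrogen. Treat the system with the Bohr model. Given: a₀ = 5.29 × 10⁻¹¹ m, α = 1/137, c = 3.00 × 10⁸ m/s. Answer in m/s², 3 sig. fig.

r = n²a₀/Z = 5.29 × 10⁻¹¹ m, v = Zαc/n = 2.19 × 10⁶ m/s
a = v²/r = (2.19 × 10⁶)² / 5.29 × 10⁻¹¹ = 9.06 × 10²² m/s²

9.06 × 10²² m/s²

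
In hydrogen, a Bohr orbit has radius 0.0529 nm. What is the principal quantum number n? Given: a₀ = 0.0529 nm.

1

r_n = n²a₀/Z ⇒ n² = rZ/a₀ = 0.0529 × 1 / 0.0529 ≈ 1.00
n = 1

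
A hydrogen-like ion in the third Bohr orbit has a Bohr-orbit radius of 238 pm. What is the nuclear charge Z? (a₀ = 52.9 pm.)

r_n = n²a₀/Z ⇒ Z = n²a₀/r = 3² × 52.9 / 238 ≈ 2.00
Z = 2

2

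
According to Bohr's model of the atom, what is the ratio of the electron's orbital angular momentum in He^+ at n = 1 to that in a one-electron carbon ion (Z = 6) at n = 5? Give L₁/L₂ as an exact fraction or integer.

L = nℏ is independent of Z.
L₁/L₂ = n₁/n₂ = 1/5 = 1/5

1/5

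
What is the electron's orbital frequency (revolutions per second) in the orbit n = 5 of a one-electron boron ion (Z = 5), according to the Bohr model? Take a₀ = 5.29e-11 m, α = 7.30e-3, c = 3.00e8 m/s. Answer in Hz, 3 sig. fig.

r = n²a₀/Z = 2.64e-10 m, v = Zαc/n = 2.19e6 m/s
f = v/(2πr) = 1.32e15 Hz

1.32e15 Hz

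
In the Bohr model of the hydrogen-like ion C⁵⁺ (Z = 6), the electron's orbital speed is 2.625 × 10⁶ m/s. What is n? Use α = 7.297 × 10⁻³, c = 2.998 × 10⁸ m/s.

5

v_n = Zαc/n ⇒ n = Zαc/v = 6 × 0.007297 × 2.998 × 10⁸ / 2.625 × 10⁶ ≈ 5.00
n = 5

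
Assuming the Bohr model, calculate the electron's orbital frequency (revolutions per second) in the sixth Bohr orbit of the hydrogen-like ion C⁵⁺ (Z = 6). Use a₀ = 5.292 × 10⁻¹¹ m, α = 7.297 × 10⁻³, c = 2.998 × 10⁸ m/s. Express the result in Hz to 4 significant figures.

1.097 × 10¹⁵ Hz

r = n²a₀/Z = 3.175 × 10⁻¹⁰ m, v = Zαc/n = 2.188 × 10⁶ m/s
f = v/(2πr) = 1.097 × 10¹⁵ Hz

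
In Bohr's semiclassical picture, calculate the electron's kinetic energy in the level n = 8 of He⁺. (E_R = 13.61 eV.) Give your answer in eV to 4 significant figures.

For a Coulomb orbit the virial theorem gives K = −E_n.
E_n = −E_R·Z²/n², so K = E_R·Z²/n² = 13.61 × 2²/8² = 0.8506 eV

0.8506 eV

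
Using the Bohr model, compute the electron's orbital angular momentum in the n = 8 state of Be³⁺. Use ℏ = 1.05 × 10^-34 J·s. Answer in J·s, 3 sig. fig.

L_n = nℏ = 8 × 1.05 × 10^-34 = 8.40 × 10^-34 J·s

8.40 × 10^-34 J·s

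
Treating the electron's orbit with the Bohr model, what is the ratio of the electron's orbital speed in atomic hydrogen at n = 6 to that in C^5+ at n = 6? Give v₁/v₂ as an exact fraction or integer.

1/6

v ∝ Z^1 · n^-1
v₁/v₂ = (1/6)^1 · (6/6)^-1 = 1/6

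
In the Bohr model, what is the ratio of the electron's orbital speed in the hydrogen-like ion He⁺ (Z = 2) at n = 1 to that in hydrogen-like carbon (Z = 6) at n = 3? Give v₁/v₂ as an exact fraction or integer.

v ∝ Z^1 · n^-1
v₁/v₂ = (2/6)^1 · (1/3)^-1 = 1

1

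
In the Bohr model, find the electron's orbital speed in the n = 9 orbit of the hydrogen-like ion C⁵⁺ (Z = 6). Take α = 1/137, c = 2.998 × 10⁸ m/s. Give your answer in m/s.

1.459 × 10⁶ m/s

v_n = Zαc/n = 6 × 0.007299 × 2.998 × 10⁸ / 9
    = 1.459 × 10⁶ m/s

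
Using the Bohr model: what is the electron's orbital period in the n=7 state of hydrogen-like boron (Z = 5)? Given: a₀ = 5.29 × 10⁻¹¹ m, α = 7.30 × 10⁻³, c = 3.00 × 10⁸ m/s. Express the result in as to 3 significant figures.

2080 as

r = n²a₀/Z = 7²·5.29 × 10⁻¹¹/5 = 5.18 × 10⁻¹⁰ m
v = Zαc/n = 5·0.00730·3.00 × 10⁸/7 = 1.56 × 10⁶ m/s
T = 2πr/v = 2.08 × 10⁻¹⁵ s = 2080 as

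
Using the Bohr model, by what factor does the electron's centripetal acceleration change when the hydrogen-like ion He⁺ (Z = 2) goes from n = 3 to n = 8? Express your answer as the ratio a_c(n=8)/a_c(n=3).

81/4096

a_c ∝ Z^3 · n^-4; with Z fixed, a_c ∝ n^-4.
a_c(n=8)/a_c(n=3) = (8/3)^-4 = 81/4096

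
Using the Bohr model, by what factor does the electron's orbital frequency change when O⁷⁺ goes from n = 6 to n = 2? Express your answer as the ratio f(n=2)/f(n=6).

27

f ∝ Z^2 · n^-3; with Z fixed, f ∝ n^-3.
f(n=2)/f(n=6) = (2/6)^-3 = 27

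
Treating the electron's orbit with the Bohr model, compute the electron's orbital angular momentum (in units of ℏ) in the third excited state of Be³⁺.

4

L_n = nℏ, so L/ℏ = n = 4.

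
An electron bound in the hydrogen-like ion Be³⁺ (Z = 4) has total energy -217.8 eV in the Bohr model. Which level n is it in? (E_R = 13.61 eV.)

1

E_n = −E_R Z²/n² ⇒ n² = E_R Z²/(−E_n) = 13.61 × 4² / 217.8 ≈ 1.00
n = 1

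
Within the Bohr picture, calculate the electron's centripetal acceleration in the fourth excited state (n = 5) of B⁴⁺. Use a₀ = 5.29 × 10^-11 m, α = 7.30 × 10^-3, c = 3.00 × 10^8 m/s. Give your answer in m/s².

1.81 × 10^22 m/s²

r = n²a₀/Z = 2.64 × 10^-10 m, v = Zαc/n = 2.19 × 10^6 m/s
a = v²/r = (2.19 × 10^6)² / 2.64 × 10^-10 = 1.81 × 10^22 m/s²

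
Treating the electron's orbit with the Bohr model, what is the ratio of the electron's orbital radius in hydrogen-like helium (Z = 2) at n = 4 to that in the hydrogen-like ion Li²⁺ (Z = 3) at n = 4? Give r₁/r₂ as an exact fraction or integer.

3/2

r ∝ Z^-1 · n^2
r₁/r₂ = (2/3)^-1 · (4/4)^2 = 3/2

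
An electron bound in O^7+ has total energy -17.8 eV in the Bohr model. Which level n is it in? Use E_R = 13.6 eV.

E_n = −E_R Z²/n² ⇒ n² = E_R Z²/(−E_n) = 13.6 × 8² / 17.8 ≈ 48.90
n = 7

7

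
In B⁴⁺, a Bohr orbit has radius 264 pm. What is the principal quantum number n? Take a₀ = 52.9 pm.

r_n = n²a₀/Z ⇒ n² = rZ/a₀ = 264 × 5 / 52.9 ≈ 24.95
n = 5

5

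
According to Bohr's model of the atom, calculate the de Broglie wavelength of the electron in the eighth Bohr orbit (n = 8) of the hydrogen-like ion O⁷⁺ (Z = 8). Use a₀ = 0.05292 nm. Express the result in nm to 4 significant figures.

The Bohr quantisation condition is nλ = 2πr_n.
r_n = n²a₀/Z = 0.4234 nm
λ = 2πr_n/n = 2π·0.4234/8 = 0.3325 nm

0.3325 nm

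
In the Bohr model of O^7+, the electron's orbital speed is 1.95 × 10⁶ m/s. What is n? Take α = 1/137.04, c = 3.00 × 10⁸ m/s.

v_n = Zαc/n ⇒ n = Zαc/v = 8 × 0.00730 × 3.00 × 10⁸ / 1.95 × 10⁶ ≈ 8.98
n = 9

9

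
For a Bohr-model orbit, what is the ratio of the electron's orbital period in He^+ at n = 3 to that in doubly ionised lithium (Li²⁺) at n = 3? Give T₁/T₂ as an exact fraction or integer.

T ∝ Z^-2 · n^3
T₁/T₂ = (2/3)^-2 · (3/3)^3 = 9/4

9/4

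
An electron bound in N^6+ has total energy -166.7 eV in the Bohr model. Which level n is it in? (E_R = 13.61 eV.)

2

E_n = −E_R Z²/n² ⇒ n² = E_R Z²/(−E_n) = 13.61 × 7² / 166.7 ≈ 4.00
n = 2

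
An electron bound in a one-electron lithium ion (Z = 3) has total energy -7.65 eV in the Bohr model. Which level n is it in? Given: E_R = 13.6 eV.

4

E_n = −E_R Z²/n² ⇒ n² = E_R Z²/(−E_n) = 13.6 × 3² / 7.65 ≈ 16.00
n = 4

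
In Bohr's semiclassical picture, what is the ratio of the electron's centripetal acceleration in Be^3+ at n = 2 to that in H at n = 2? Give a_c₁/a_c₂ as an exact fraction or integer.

a_c ∝ Z^3 · n^-4
a_c₁/a_c₂ = (4/1)^3 · (2/2)^-4 = 64

64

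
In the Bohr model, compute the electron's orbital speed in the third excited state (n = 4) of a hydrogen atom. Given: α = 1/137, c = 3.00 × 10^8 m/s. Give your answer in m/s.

v_n = Zαc/n = 1 × 0.00730 × 3.00 × 10^8 / 4
    = 5.47 × 10^5 m/s

5.47 × 10^5 m/s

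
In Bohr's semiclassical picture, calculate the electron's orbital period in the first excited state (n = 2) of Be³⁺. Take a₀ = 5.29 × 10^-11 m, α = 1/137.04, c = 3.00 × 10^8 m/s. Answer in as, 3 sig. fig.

75.9 as

r = n²a₀/Z = 2²·5.29 × 10^-11/4 = 5.29 × 10^-11 m
v = Zαc/n = 4·0.00730·3.00 × 10^8/2 = 4.38 × 10^6 m/s
T = 2πr/v = 7.59 × 10^-17 s = 75.9 as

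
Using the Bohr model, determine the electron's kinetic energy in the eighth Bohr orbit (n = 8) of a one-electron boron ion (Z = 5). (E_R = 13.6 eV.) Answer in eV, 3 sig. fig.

For a Coulomb orbit the virial theorem gives K = −E_n.
E_n = −E_R·Z²/n², so K = E_R·Z²/n² = 13.6 × 5²/8² = 5.31 eV

5.31 eV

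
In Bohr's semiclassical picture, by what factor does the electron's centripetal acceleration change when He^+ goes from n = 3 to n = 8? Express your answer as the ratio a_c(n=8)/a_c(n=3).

a_c ∝ Z^3 · n^-4; with Z fixed, a_c ∝ n^-4.
a_c(n=8)/a_c(n=3) = (8/3)^-4 = 81/4096

81/4096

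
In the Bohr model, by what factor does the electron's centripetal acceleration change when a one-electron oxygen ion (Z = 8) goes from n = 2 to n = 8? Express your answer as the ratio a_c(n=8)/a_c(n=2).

a_c ∝ Z^3 · n^-4; with Z fixed, a_c ∝ n^-4.
a_c(n=8)/a_c(n=2) = (8/2)^-4 = 1/256

1/256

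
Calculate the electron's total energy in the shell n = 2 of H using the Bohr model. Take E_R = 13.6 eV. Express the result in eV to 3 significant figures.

E_n = −E_R·Z²/n² = −13.6 × 1²/2² = -3.40 eV

-3.40 eV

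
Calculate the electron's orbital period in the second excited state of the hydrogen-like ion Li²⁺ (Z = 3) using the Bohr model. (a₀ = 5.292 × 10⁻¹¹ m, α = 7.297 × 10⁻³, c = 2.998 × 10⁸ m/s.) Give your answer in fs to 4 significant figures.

0.4560 fs

r = n²a₀/Z = 3²·5.292 × 10⁻¹¹/3 = 1.588 × 10⁻¹⁰ m
v = Zαc/n = 3·0.007297·2.998 × 10⁸/3 = 2.188 × 10⁶ m/s
T = 2πr/v = 4.560 × 10⁻¹⁶ s = 0.4560 fs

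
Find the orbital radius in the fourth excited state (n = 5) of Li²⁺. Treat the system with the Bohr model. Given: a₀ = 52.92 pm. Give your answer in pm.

r_n = n²a₀/Z = 5² × 52.92 / 3
    = 25 × 52.92 / 3 = 441.0 pm

441.0 pm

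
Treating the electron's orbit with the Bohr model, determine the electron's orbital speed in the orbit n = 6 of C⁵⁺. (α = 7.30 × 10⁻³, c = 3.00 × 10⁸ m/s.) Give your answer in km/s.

v_n = Zαc/n = 6 × 0.00730 × 3.00 × 10⁸ / 6
    = 2190 km/s

2190 km/s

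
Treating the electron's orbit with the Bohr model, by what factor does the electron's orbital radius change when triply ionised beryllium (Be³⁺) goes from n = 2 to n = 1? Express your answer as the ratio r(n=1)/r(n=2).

r ∝ Z^-1 · n^2; with Z fixed, r ∝ n^2.
r(n=1)/r(n=2) = (1/2)^2 = 1/4

1/4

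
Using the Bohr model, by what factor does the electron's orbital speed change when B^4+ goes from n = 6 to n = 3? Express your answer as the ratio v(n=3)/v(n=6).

2

v ∝ Z^1 · n^-1; with Z fixed, v ∝ n^-1.
v(n=3)/v(n=6) = (3/6)^-1 = 2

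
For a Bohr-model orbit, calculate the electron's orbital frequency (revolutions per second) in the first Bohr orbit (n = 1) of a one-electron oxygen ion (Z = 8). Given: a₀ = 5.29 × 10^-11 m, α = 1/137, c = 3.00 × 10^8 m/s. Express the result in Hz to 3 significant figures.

r = n²a₀/Z = 6.61 × 10^-12 m, v = Zαc/n = 1.75 × 10^7 m/s
f = v/(2πr) = 4.22 × 10^17 Hz

4.22 × 10^17 Hz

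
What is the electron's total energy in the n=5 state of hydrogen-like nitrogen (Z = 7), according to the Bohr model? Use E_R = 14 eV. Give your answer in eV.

-27 eV

E_n = −E_R·Z²/n² = −14 × 7²/5² = -27 eV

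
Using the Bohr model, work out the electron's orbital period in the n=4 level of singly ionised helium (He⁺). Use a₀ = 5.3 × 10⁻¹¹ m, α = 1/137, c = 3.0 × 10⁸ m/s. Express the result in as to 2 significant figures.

2400 as

r = n²a₀/Z = 4²·5.3 × 10⁻¹¹/2 = 4.2 × 10⁻¹⁰ m
v = Zαc/n = 2·0.0073·3.0 × 10⁸/4 = 1.1 × 10⁶ m/s
T = 2πr/v = 2.4 × 10⁻¹⁵ s = 2400 as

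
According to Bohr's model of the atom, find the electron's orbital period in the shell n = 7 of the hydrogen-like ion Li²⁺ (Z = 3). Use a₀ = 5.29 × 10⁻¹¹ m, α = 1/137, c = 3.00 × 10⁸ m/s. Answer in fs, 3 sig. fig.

5.78 fs

r = n²a₀/Z = 7²·5.29 × 10⁻¹¹/3 = 8.64 × 10⁻¹⁰ m
v = Zαc/n = 3·0.00730·3.00 × 10⁸/7 = 9.38 × 10⁵ m/s
T = 2πr/v = 5.78 × 10⁻¹⁵ s = 5.78 fs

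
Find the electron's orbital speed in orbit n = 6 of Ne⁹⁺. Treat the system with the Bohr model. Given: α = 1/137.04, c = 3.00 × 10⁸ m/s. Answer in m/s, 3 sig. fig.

v_n = Zαc/n = 10 × 0.00730 × 3.00 × 10⁸ / 6
    = 3.65 × 10⁶ m/s

3.65 × 10⁶ m/s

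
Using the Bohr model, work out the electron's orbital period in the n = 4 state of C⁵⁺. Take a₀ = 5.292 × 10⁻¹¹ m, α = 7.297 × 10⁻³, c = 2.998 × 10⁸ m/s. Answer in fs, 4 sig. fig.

0.2702 fs

r = n²a₀/Z = 4²·5.292 × 10⁻¹¹/6 = 1.411 × 10⁻¹⁰ m
v = Zαc/n = 6·0.007297·2.998 × 10⁸/4 = 3.281 × 10⁶ m/s
T = 2πr/v = 2.702 × 10⁻¹⁶ s = 0.2702 fs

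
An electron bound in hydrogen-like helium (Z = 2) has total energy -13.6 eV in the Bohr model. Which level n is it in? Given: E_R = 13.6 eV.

2

E_n = −E_R Z²/n² ⇒ n² = E_R Z²/(−E_n) = 13.6 × 2² / 13.6 ≈ 4.00
n = 2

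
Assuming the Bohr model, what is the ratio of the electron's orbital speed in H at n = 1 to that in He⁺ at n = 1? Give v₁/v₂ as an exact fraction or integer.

v ∝ Z^1 · n^-1
v₁/v₂ = (1/2)^1 · (1/1)^-1 = 1/2

1/2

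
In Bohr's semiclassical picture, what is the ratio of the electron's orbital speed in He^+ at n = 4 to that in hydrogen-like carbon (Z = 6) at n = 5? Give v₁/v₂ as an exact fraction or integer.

5/12

v ∝ Z^1 · n^-1
v₁/v₂ = (2/6)^1 · (4/5)^-1 = 5/12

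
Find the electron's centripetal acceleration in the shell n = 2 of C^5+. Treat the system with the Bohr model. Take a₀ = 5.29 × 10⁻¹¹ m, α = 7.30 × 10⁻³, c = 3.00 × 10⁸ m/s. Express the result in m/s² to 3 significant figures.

1.22 × 10²⁴ m/s²

r = n²a₀/Z = 3.53 × 10⁻¹¹ m, v = Zαc/n = 6.57 × 10⁶ m/s
a = v²/r = (6.57 × 10⁶)² / 3.53 × 10⁻¹¹ = 1.22 × 10²⁴ m/s²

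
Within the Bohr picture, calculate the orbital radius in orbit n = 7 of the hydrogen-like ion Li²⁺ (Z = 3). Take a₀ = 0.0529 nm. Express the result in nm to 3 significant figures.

0.864 nm

r_n = n²a₀/Z = 7² × 0.0529 / 3
    = 49 × 0.0529 / 3 = 0.864 nm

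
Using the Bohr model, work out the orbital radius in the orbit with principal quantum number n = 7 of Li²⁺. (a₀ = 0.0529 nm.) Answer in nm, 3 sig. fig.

0.864 nm

r_n = n²a₀/Z = 7² × 0.0529 / 3
    = 49 × 0.0529 / 3 = 0.864 nm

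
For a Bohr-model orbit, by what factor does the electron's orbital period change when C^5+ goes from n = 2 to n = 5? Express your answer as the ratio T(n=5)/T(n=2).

T ∝ Z^-2 · n^3; with Z fixed, T ∝ n^3.
T(n=5)/T(n=2) = (5/2)^3 = 125/8

125/8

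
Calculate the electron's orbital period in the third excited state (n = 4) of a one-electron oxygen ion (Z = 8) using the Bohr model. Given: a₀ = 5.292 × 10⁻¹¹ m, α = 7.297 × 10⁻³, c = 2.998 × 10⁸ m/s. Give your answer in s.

1.520 × 10⁻¹⁶ s

r = n²a₀/Z = 4²·5.292 × 10⁻¹¹/8 = 1.058 × 10⁻¹⁰ m
v = Zαc/n = 8·0.007297·2.998 × 10⁸/4 = 4.375 × 10⁶ m/s
T = 2πr/v = 1.520 × 10⁻¹⁶ s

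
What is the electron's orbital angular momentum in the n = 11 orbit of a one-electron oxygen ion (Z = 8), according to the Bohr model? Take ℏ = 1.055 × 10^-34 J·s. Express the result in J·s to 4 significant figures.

1.160 × 10^-33 J·s

L_n = nℏ = 11 × 1.055 × 10^-34 = 1.160 × 10^-33 J·s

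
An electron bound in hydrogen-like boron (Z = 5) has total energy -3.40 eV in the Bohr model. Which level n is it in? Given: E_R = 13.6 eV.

E_n = −E_R Z²/n² ⇒ n² = E_R Z²/(−E_n) = 13.6 × 5² / 3.40 ≈ 100.00
n = 10

10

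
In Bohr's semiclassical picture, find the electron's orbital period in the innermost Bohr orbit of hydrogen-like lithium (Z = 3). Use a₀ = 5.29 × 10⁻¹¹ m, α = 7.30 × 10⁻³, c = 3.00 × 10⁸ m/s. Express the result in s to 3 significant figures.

1.69 × 10⁻¹⁷ s

r = n²a₀/Z = 1²·5.29 × 10⁻¹¹/3 = 1.76 × 10⁻¹¹ m
v = Zαc/n = 3·0.00730·3.00 × 10⁸/1 = 6.57 × 10⁶ m/s
T = 2πr/v = 1.69 × 10⁻¹⁷ s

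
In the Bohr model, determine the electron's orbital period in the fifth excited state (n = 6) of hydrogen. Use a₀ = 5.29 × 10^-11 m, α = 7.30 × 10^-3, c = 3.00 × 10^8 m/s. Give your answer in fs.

32.8 fs

r = n²a₀/Z = 6²·5.29 × 10^-11/1 = 1.90 × 10^-9 m
v = Zαc/n = 1·0.00730·3.00 × 10^8/6 = 3.65 × 10^5 m/s
T = 2πr/v = 3.28 × 10^-14 s = 32.8 fs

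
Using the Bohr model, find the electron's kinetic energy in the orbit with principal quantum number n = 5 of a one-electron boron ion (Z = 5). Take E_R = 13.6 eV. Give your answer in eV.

13.6 eV

For a Coulomb orbit the virial theorem gives K = −E_n.
E_n = −E_R·Z²/n², so K = E_R·Z²/n² = 13.6 × 5²/5² = 13.6 eV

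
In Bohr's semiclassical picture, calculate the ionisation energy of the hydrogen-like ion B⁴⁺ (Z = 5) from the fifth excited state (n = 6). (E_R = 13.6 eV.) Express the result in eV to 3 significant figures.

E_n = −E_R·Z²/n² = −13.6 × 5²/6² eV = -9.44 eV
Ionisation energy = −E_n = 9.44 eV

9.44 eV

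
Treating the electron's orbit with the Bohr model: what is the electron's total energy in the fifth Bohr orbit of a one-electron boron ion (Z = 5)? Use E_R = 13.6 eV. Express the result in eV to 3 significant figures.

-13.6 eV

E_n = −E_R·Z²/n² = −13.6 × 5²/5² = -13.6 eV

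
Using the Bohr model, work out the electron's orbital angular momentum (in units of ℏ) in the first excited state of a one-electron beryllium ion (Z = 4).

L_n = nℏ, so L/ℏ = n = 2.

2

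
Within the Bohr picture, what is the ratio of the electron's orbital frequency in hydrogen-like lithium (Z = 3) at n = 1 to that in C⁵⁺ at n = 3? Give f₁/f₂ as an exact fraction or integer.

f ∝ Z^2 · n^-3
f₁/f₂ = (3/6)^2 · (1/3)^-3 = 27/4

27/4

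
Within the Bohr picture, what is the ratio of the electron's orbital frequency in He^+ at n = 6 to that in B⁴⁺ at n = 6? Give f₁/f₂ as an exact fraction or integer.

f ∝ Z^2 · n^-3
f₁/f₂ = (2/5)^2 · (6/6)^-3 = 4/25

4/25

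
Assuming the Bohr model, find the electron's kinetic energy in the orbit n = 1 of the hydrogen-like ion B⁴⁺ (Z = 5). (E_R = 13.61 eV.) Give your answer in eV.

For a Coulomb orbit the virial theorem gives K = −E_n.
E_n = −E_R·Z²/n², so K = E_R·Z²/n² = 13.61 × 5²/1² = 340.2 eV

340.2 eV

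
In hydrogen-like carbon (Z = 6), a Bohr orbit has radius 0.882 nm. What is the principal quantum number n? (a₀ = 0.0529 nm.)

r_n = n²a₀/Z ⇒ n² = rZ/a₀ = 0.882 × 6 / 0.0529 ≈ 100.04
n = 10

10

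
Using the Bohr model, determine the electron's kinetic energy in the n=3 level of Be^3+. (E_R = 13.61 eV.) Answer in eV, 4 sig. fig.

24.20 eV

For a Coulomb orbit the virial theorem gives K = −E_n.
E_n = −E_R·Z²/n², so K = E_R·Z²/n² = 13.61 × 4²/3² = 24.20 eV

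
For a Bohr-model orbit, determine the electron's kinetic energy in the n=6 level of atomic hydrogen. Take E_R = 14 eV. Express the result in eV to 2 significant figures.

For a Coulomb orbit the virial theorem gives K = −E_n.
E_n = −E_R·Z²/n², so K = E_R·Z²/n² = 14 × 1²/6² = 0.39 eV

0.39 eV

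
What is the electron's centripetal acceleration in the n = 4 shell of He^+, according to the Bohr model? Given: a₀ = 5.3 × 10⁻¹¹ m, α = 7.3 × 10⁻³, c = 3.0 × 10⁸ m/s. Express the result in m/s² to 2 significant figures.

2.8 × 10²¹ m/s²

r = n²a₀/Z = 4.2 × 10⁻¹⁰ m, v = Zαc/n = 1.1 × 10⁶ m/s
a = v²/r = (1.1 × 10⁶)² / 4.2 × 10⁻¹⁰ = 2.8 × 10²¹ m/s²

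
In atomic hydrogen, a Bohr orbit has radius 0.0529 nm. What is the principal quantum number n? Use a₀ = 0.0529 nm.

1

r_n = n²a₀/Z ⇒ n² = rZ/a₀ = 0.0529 × 1 / 0.0529 ≈ 1.00
n = 1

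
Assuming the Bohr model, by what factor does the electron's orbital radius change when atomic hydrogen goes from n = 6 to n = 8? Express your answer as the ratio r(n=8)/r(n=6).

16/9

r ∝ Z^-1 · n^2; with Z fixed, r ∝ n^2.
r(n=8)/r(n=6) = (8/6)^2 = 16/9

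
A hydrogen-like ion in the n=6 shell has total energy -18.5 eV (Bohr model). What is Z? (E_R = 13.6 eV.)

E_n = −E_R Z²/n² ⇒ Z² = −E_n n²/E_R = 18.5 × 6² / 13.6 ≈ 48.97
Z = 7

7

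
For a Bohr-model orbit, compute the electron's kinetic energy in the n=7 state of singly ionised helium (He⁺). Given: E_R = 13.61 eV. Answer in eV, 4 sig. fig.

1.111 eV

For a Coulomb orbit the virial theorem gives K = −E_n.
E_n = −E_R·Z²/n², so K = E_R·Z²/n² = 13.61 × 2²/7² = 1.111 eV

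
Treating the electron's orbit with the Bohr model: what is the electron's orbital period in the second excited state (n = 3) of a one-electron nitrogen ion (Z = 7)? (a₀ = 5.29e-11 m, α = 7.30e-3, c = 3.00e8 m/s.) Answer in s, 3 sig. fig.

8.36e-17 s

r = n²a₀/Z = 3²·5.29e-11/7 = 6.80e-11 m
v = Zαc/n = 7·0.00730·3.00e8/3 = 5.11e6 m/s
T = 2πr/v = 8.36e-17 s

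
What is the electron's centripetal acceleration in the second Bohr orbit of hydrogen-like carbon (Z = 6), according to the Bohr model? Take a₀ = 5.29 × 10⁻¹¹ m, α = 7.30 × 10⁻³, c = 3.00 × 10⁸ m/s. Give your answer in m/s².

1.22 × 10²⁴ m/s²

r = n²a₀/Z = 3.53 × 10⁻¹¹ m, v = Zαc/n = 6.57 × 10⁶ m/s
a = v²/r = (6.57 × 10⁶)² / 3.53 × 10⁻¹¹ = 1.22 × 10²⁴ m/s²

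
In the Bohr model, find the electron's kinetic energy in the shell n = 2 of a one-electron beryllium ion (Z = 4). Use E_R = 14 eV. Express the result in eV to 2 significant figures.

For a Coulomb orbit the virial theorem gives K = −E_n.
E_n = −E_R·Z²/n², so K = E_R·Z²/n² = 14 × 4²/2² = 56 eV

56 eV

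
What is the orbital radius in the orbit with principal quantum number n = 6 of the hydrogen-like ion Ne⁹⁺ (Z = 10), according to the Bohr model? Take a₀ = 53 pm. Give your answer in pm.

190 pm

r_n = n²a₀/Z = 6² × 53 / 10
    = 36 × 53 / 10 = 190 pm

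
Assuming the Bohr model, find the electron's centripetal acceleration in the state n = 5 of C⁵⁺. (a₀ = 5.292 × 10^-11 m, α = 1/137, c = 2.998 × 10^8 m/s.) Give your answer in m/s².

3.127 × 10^22 m/s²

r = n²a₀/Z = 2.205 × 10^-10 m, v = Zαc/n = 2.626 × 10^6 m/s
a = v²/r = (2.626 × 10^6)² / 2.205 × 10^-10 = 3.127 × 10^22 m/s²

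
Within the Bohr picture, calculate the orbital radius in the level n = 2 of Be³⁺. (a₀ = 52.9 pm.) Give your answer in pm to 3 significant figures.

r_n = n²a₀/Z = 2² × 52.9 / 4
    = 4 × 52.9 / 4 = 52.9 pm

52.9 pm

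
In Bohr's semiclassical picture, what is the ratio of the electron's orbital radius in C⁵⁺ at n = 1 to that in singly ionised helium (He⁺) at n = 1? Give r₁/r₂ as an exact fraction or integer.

1/3

r ∝ Z^-1 · n^2
r₁/r₂ = (6/2)^-1 · (1/1)^2 = 1/3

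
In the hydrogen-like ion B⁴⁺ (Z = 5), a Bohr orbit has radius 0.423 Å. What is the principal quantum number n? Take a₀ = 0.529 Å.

2

r_n = n²a₀/Z ⇒ n² = rZ/a₀ = 0.423 × 5 / 0.529 ≈ 4.00
n = 2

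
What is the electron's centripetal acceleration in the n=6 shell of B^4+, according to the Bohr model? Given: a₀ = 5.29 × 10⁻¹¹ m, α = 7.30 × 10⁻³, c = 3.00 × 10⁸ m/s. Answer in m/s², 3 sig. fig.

r = n²a₀/Z = 3.81 × 10⁻¹⁰ m, v = Zαc/n = 1.82 × 10⁶ m/s
a = v²/r = (1.82 × 10⁶)² / 3.81 × 10⁻¹⁰ = 8.74 × 10²¹ m/s²

8.74 × 10²¹ m/s²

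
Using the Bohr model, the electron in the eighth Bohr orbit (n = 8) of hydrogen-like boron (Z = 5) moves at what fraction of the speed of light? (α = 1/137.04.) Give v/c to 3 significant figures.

0.00456

v_n = Zαc/n, so v/c = Zα/n = 5 × 0.00730 / 8 = 0.00456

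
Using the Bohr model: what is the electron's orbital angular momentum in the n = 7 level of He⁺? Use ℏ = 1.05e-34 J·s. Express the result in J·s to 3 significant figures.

7.35e-34 J·s

L_n = nℏ = 7 × 1.05e-34 = 7.35e-34 J·s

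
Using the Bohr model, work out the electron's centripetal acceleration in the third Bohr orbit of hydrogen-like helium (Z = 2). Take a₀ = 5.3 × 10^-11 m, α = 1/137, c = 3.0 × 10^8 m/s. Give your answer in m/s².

8.9 × 10^21 m/s²

r = n²a₀/Z = 2.4 × 10^-10 m, v = Zαc/n = 1.5 × 10^6 m/s
a = v²/r = (1.5 × 10^6)² / 2.4 × 10^-10 = 8.9 × 10^21 m/s²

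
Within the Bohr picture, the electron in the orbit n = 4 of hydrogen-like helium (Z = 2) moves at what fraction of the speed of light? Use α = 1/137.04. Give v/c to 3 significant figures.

0.00365

v_n = Zαc/n, so v/c = Zα/n = 2 × 0.00730 / 4 = 0.00365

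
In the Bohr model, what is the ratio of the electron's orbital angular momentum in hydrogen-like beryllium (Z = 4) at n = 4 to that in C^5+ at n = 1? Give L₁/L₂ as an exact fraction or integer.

4

L = nℏ is independent of Z.
L₁/L₂ = n₁/n₂ = 4/1 = 4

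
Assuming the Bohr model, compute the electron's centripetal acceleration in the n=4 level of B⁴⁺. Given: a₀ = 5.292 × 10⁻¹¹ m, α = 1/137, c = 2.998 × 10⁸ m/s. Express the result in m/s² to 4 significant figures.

r = n²a₀/Z = 1.693 × 10⁻¹⁰ m, v = Zαc/n = 2.735 × 10⁶ m/s
a = v²/r = (2.735 × 10⁶)² / 1.693 × 10⁻¹⁰ = 4.418 × 10²² m/s²

4.418 × 10²² m/s²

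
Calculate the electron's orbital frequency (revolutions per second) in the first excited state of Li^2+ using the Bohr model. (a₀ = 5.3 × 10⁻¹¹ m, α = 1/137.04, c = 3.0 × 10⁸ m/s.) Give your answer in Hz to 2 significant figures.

r = n²a₀/Z = 7.1 × 10⁻¹¹ m, v = Zαc/n = 3.3 × 10⁶ m/s
f = v/(2πr) = 7.4 × 10¹⁵ Hz

7.4 × 10¹⁵ Hz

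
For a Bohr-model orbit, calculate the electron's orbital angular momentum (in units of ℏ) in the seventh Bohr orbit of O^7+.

7

L_n = nℏ, so L/ℏ = n = 7.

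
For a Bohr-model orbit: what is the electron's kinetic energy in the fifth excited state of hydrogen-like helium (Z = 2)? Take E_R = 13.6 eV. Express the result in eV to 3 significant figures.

1.51 eV

For a Coulomb orbit the virial theorem gives K = −E_n.
E_n = −E_R·Z²/n², so K = E_R·Z²/n² = 13.6 × 2²/6² = 1.51 eV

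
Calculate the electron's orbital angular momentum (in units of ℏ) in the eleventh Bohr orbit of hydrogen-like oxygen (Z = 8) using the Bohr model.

11

L_n = nℏ, so L/ℏ = n = 11.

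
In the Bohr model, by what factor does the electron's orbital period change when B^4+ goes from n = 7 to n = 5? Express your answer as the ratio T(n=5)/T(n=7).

125/343

T ∝ Z^-2 · n^3; with Z fixed, T ∝ n^3.
T(n=5)/T(n=7) = (5/7)^3 = 125/343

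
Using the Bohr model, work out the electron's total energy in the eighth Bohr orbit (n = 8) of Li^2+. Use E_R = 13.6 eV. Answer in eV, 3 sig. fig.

E_n = −E_R·Z²/n² = −13.6 × 3²/8² = -1.91 eV

-1.91 eV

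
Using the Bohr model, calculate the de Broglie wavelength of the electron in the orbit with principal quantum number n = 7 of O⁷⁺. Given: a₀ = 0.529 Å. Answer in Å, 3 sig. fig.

The Bohr quantisation condition is nλ = 2πr_n.
r_n = n²a₀/Z = 3.24 Å
λ = 2πr_n/n = 2π·3.24/7 = 2.91 Å

2.91 Å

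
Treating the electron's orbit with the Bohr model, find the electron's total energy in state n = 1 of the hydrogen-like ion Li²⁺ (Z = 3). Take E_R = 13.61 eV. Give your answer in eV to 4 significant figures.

-122.5 eV

E_n = −E_R·Z²/n² = −13.61 × 3²/1² = -122.5 eV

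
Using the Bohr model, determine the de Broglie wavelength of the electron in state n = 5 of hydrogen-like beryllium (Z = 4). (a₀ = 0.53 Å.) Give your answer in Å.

4.2 Å

The Bohr quantisation condition is nλ = 2πr_n.
r_n = n²a₀/Z = 3.3 Å
λ = 2πr_n/n = 2π·3.3/5 = 4.2 Å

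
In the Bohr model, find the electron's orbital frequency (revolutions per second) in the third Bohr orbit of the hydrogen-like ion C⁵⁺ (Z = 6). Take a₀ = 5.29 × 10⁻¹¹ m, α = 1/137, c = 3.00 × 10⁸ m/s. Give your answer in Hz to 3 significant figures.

r = n²a₀/Z = 7.94 × 10⁻¹¹ m, v = Zαc/n = 4.38 × 10⁶ m/s
f = v/(2πr) = 8.78 × 10¹⁵ Hz

8.78 × 10¹⁵ Hz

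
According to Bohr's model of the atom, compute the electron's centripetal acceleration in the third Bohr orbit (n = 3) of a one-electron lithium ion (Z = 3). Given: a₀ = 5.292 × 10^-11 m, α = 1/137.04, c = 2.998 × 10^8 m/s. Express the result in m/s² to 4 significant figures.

3.015 × 10^22 m/s²

r = n²a₀/Z = 1.588 × 10^-10 m, v = Zαc/n = 2.188 × 10^6 m/s
a = v²/r = (2.188 × 10^6)² / 1.588 × 10^-10 = 3.015 × 10^22 m/s²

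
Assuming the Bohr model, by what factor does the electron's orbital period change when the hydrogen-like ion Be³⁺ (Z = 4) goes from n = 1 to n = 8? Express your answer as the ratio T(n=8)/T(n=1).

512

T ∝ Z^-2 · n^3; with Z fixed, T ∝ n^3.
T(n=8)/T(n=1) = (8/1)^3 = 512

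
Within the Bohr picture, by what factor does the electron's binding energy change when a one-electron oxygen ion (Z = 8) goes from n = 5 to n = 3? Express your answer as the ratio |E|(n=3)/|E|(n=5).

|E| ∝ Z^2 · n^-2; with Z fixed, |E| ∝ n^-2.
|E|(n=3)/|E|(n=5) = (3/5)^-2 = 25/9

25/9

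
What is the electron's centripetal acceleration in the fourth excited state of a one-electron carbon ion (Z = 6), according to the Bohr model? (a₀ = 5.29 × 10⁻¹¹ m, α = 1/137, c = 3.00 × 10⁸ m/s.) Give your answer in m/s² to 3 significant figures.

r = n²a₀/Z = 2.20 × 10⁻¹⁰ m, v = Zαc/n = 2.63 × 10⁶ m/s
a = v²/r = (2.63 × 10⁶)² / 2.20 × 10⁻¹⁰ = 3.13 × 10²² m/s²

3.13 × 10²² m/s²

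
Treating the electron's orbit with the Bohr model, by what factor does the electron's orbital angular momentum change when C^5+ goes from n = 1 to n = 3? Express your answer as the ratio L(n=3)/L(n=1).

L = nℏ depends only on n, so L ∝ n.
L(n=3)/L(n=1) = (3/1)^1 = 3

3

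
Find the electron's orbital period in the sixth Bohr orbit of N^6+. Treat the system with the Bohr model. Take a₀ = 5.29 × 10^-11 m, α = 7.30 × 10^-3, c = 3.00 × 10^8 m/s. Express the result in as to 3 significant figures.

r = n²a₀/Z = 6²·5.29 × 10^-11/7 = 2.72 × 10^-10 m
v = Zαc/n = 7·0.00730·3.00 × 10^8/6 = 2.56 × 10^6 m/s
T = 2πr/v = 6.69 × 10^-16 s = 669 as

669 as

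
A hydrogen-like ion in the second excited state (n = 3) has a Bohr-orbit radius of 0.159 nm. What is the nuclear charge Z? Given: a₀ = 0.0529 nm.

r_n = n²a₀/Z ⇒ Z = n²a₀/r = 3² × 0.0529 / 0.159 ≈ 2.99
Z = 3

3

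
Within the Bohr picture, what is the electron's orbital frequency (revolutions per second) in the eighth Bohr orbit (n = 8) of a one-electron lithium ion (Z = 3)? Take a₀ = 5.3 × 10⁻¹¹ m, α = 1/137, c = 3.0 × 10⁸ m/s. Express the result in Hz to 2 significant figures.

1.2 × 10¹⁴ Hz

r = n²a₀/Z = 1.1 × 10⁻⁹ m, v = Zαc/n = 8.2 × 10⁵ m/s
f = v/(2πr) = 1.2 × 10¹⁴ Hz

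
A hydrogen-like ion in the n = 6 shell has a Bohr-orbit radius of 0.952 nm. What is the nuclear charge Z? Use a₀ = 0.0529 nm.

2

r_n = n²a₀/Z ⇒ Z = n²a₀/r = 6² × 0.0529 / 0.952 ≈ 2.00
Z = 2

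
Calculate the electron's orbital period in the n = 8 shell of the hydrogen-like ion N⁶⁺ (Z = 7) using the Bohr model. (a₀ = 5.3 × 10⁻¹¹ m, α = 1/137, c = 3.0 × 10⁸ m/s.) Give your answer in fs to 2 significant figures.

r = n²a₀/Z = 8²·5.3 × 10⁻¹¹/7 = 4.8 × 10⁻¹⁰ m
v = Zαc/n = 7·0.0073·3.0 × 10⁸/8 = 1.9 × 10⁶ m/s
T = 2πr/v = 1.6 × 10⁻¹⁵ s = 1.6 fs

1.6 fs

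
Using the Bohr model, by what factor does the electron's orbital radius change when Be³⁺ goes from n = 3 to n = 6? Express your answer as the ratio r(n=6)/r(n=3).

4

r ∝ Z^-1 · n^2; with Z fixed, r ∝ n^2.
r(n=6)/r(n=3) = (6/3)^2 = 4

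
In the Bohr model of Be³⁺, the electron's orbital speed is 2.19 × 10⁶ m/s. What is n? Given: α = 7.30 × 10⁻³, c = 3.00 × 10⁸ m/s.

4

v_n = Zαc/n ⇒ n = Zαc/v = 4 × 0.00730 × 3.00 × 10⁸ / 2.19 × 10⁶ ≈ 4.00
n = 4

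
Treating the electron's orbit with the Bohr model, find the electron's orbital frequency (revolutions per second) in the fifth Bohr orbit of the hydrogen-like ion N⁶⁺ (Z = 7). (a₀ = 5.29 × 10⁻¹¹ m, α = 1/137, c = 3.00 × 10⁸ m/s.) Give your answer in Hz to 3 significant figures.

r = n²a₀/Z = 1.89 × 10⁻¹⁰ m, v = Zαc/n = 3.07 × 10⁶ m/s
f = v/(2πr) = 2.58 × 10¹⁵ Hz

2.58 × 10¹⁵ Hz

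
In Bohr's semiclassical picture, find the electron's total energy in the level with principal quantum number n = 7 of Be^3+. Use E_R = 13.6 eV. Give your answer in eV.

-4.44 eV

E_n = −E_R·Z²/n² = −13.6 × 4²/7² = -4.44 eV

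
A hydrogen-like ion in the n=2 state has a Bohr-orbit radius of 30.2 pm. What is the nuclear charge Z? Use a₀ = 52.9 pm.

7

r_n = n²a₀/Z ⇒ Z = n²a₀/r = 2² × 52.9 / 30.2 ≈ 7.01
Z = 7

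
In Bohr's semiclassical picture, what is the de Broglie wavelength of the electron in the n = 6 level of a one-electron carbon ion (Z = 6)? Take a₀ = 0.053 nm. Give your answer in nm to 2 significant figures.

0.33 nm

The Bohr quantisation condition is nλ = 2πr_n.
r_n = n²a₀/Z = 0.32 nm
λ = 2πr_n/n = 2π·0.32/6 = 0.33 nm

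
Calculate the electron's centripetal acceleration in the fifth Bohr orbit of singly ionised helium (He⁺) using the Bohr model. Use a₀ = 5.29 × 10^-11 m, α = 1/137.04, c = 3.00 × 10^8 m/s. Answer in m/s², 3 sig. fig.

r = n²a₀/Z = 6.61 × 10^-10 m, v = Zαc/n = 8.76 × 10^5 m/s
a = v²/r = (8.76 × 10^5)² / 6.61 × 10^-10 = 1.16 × 10^21 m/s²

1.16 × 10^21 m/s²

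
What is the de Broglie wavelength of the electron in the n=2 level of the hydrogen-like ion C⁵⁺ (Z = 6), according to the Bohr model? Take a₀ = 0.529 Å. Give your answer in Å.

The Bohr quantisation condition is nλ = 2πr_n.
r_n = n²a₀/Z = 0.353 Å
λ = 2πr_n/n = 2π·0.353/2 = 1.11 Å

1.11 Å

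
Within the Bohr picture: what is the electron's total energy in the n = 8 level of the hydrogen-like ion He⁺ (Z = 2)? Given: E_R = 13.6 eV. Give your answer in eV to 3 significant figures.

E_n = −E_R·Z²/n² = −13.6 × 2²/8² = -0.850 eV

-0.850 eV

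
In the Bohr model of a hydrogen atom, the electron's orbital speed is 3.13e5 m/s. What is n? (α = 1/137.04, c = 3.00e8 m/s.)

7

v_n = Zαc/n ⇒ n = Zαc/v = 1 × 0.00730 × 3.00e8 / 3.13e5 ≈ 6.99
n = 7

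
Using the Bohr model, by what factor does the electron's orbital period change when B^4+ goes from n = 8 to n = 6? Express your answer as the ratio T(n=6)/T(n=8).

27/64

T ∝ Z^-2 · n^3; with Z fixed, T ∝ n^3.
T(n=6)/T(n=8) = (6/8)^3 = 27/64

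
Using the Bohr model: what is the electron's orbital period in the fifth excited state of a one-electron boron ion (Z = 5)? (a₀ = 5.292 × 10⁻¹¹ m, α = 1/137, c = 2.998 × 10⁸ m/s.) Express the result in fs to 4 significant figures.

r = n²a₀/Z = 6²·5.292 × 10⁻¹¹/5 = 3.810 × 10⁻¹⁰ m
v = Zαc/n = 5·0.007299·2.998 × 10⁸/6 = 1.824 × 10⁶ m/s
T = 2πr/v = 1.313 × 10⁻¹⁵ s = 1.313 fs

1.313 fs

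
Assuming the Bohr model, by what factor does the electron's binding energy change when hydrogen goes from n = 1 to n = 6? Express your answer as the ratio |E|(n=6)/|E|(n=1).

1/36

|E| ∝ Z^2 · n^-2; with Z fixed, |E| ∝ n^-2.
|E|(n=6)/|E|(n=1) = (6/1)^-2 = 1/36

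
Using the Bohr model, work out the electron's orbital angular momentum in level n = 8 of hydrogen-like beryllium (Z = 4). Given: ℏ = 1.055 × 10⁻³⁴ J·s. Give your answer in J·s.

8.440 × 10⁻³⁴ J·s

L_n = nℏ = 8 × 1.055 × 10⁻³⁴ = 8.440 × 10⁻³⁴ J·s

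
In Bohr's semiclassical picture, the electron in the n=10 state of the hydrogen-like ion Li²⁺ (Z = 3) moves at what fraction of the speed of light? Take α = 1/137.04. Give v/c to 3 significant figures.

v_n = Zαc/n, so v/c = Zα/n = 3 × 0.00730 / 10 = 0.00219

0.00219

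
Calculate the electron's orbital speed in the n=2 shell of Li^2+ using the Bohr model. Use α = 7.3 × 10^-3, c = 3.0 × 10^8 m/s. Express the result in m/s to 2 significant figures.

v_n = Zαc/n = 3 × 0.0073 × 3.0 × 10^8 / 2
    = 3.3 × 10^6 m/s

3.3 × 10^6 m/s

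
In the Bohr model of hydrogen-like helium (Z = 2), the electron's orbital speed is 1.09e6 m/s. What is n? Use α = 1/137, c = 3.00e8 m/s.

4

v_n = Zαc/n ⇒ n = Zαc/v = 2 × 0.00730 × 3.00e8 / 1.09e6 ≈ 4.02
n = 4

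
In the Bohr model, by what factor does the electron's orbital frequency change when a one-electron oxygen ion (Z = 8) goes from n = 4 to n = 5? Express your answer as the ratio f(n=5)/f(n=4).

64/125

f ∝ Z^2 · n^-3; with Z fixed, f ∝ n^-3.
f(n=5)/f(n=4) = (5/4)^-3 = 64/125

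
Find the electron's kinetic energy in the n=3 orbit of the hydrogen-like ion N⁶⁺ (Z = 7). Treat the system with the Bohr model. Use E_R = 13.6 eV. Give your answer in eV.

For a Coulomb orbit the virial theorem gives K = −E_n.
E_n = −E_R·Z²/n², so K = E_R·Z²/n² = 13.6 × 7²/3² = 74.0 eV

74.0 eV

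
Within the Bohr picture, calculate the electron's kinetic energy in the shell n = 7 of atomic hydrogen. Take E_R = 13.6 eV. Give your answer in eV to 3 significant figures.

0.278 eV

For a Coulomb orbit the virial theorem gives K = −E_n.
E_n = −E_R·Z²/n², so K = E_R·Z²/n² = 13.6 × 1²/7² = 0.278 eV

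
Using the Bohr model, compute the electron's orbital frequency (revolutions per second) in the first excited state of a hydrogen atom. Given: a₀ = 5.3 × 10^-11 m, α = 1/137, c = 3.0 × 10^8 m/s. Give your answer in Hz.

8.2 × 10^14 Hz

r = n²a₀/Z = 2.1 × 10^-10 m, v = Zαc/n = 1.1 × 10^6 m/s
f = v/(2πr) = 8.2 × 10^14 Hz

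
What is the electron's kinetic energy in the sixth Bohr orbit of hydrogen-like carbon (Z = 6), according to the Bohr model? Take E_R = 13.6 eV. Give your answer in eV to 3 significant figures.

13.6 eV

For a Coulomb orbit the virial theorem gives K = −E_n.
E_n = −E_R·Z²/n², so K = E_R·Z²/n² = 13.6 × 6²/6² = 13.6 eV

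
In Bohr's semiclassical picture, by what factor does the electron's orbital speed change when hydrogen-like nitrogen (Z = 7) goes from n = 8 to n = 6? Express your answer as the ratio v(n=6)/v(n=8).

4/3

v ∝ Z^1 · n^-1; with Z fixed, v ∝ n^-1.
v(n=6)/v(n=8) = (6/8)^-1 = 4/3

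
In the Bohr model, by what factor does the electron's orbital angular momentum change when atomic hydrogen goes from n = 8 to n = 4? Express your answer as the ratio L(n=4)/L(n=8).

L = nℏ depends only on n, so L ∝ n.
L(n=4)/L(n=8) = (4/8)^1 = 1/2

1/2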